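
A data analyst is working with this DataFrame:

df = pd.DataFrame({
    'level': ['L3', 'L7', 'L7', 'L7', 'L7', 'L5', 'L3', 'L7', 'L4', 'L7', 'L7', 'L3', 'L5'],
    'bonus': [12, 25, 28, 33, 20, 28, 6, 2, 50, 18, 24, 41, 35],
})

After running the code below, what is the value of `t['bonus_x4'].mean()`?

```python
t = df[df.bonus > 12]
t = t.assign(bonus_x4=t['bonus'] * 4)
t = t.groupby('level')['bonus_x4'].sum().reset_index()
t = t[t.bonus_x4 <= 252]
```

filter rows where bonus > 12:
   level  bonus
1     L7     25
2     L7     28
3     L7     33
4     L7     20
5     L5     28
8     L4     50
9     L7     18
10    L7     24
11    L3     41
12    L5     35
add column bonus_x4 = t['bonus'] * 4:
   level  bonus  bonus_x4
1     L7     25       100
2     L7     28       112
3     L7     33       132
4     L7     20        80
5     L5     28       112
8     L4     50       200
9     L7     18        72
10    L7     24        96
11    L3     41       164
12    L5     35       140
group by level, sum of bonus_x4:
level
L3    164
L4    200
L5    252
L7    592
Name: bonus_x4, dtype: int64
reset_index():
  level  bonus_x4
0    L3       164
1    L4       200
2    L5       252
3    L7       592
filter rows where bonus_x4 <= 252:
  level  bonus_x4
0    L3       164
1    L4       200
2    L5       252
Hence 205.333333333.

205.333333333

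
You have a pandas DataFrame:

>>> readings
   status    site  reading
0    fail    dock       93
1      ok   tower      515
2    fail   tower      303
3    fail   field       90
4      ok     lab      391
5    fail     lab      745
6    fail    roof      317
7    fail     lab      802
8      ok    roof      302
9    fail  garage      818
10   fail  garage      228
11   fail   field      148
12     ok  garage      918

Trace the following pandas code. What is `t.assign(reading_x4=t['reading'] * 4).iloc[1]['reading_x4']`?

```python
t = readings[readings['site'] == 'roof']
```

1208

filter rows where site == 'roof':
  status  site  reading
6   fail  roof      317
8     ok  roof      302
add column reading_x4 = t['reading'] * 4:
  status  site  reading  reading_x4
6   fail  roof      317        1268
8     ok  roof      302        1208
So iloc[1]['reading_x4'] = 1208.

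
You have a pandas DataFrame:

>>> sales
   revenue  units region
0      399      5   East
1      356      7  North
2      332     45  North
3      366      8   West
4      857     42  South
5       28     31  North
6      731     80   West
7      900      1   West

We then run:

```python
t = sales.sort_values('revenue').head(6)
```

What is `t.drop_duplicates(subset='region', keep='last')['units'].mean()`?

sort by revenue:
   revenue  units region
5       28     31  North
2      332     45  North
1      356      7  North
3      366      8   West
0      399      5   East
6      731     80   West
4      857     42  South
7      900      1   West
take first 6 rows:
   revenue  units region
5       28     31  North
2      332     45  North
1      356      7  North
3      366      8   West
0      399      5   East
6      731     80   West
drop duplicate region (keep=last):
   revenue  units region
1      356      7  North
0      399      5   East
6      731     80   West
Hence 30.6666666667.

30.6666666667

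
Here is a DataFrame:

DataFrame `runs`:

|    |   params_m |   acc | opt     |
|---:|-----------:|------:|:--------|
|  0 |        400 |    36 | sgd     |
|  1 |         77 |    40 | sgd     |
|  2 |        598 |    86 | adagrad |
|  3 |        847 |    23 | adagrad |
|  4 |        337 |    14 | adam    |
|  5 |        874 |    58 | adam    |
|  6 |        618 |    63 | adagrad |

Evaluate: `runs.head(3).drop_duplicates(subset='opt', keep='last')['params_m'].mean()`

337.5

take first 3 rows:
   params_m  acc      opt
0       400   36      sgd
1        77   40      sgd
2       598   86  adagrad
drop duplicate opt (keep=last):
   params_m  acc      opt
1        77   40      sgd
2       598   86  adagrad
mean of column 'params_m' → 337.5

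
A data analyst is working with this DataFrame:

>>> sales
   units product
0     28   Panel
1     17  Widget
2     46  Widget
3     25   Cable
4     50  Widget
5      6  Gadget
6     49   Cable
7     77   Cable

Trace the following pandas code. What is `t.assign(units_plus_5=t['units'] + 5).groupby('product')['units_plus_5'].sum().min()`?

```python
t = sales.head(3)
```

33

take first 3 rows:
   units product
0     28   Panel
1     17  Widget
2     46  Widget
add column units_plus_5 = t['units'] + 5:
   units product  units_plus_5
0     28   Panel            33
1     17  Widget            22
2     46  Widget            51
group by product, sum of units_plus_5:
product
Panel     33
Widget    73
Name: units_plus_5, dtype: int64
The min of the resulting series is 33.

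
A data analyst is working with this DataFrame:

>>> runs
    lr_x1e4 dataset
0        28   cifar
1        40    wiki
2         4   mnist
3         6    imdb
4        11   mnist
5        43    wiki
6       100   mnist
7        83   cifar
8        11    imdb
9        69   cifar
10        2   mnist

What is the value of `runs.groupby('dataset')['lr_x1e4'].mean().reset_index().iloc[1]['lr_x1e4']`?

8.5

group by dataset, mean of lr_x1e4:
dataset
cifar    60.00
imdb      8.50
mnist    29.25
wiki     41.50
Name: lr_x1e4, dtype: float64
reset_index():
  dataset  lr_x1e4
0   cifar    60.00
1    imdb     8.50
2   mnist    29.25
3    wiki    41.50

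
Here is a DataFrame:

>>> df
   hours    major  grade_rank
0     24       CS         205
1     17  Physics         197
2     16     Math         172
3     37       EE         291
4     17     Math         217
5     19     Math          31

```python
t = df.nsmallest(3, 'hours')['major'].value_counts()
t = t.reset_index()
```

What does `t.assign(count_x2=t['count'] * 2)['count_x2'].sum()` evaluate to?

6

take 3 rows with smallest hours:
   hours    major  grade_rank
2     16     Math         172
1     17  Physics         197
4     17     Math         217
value_counts of major:
major
Math       2
Physics    1
Name: count, dtype: int64
reset_index():
     major  count
0     Math      2
1  Physics      1
add column count_x2 = t['count'] * 2:
     major  count  count_x2
0     Math      2         4
1  Physics      1         2
sum of column 'count_x2' → 6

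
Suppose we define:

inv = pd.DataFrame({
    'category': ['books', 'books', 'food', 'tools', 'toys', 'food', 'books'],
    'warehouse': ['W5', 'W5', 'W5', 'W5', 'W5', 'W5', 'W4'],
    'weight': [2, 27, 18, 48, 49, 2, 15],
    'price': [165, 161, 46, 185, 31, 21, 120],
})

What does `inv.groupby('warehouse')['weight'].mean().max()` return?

24.3333333333

group by warehouse, mean of weight:
warehouse
W4    15.000000
W5    24.333333
Name: weight, dtype: float64
Finally, max of the resulting series = 24.3333333333.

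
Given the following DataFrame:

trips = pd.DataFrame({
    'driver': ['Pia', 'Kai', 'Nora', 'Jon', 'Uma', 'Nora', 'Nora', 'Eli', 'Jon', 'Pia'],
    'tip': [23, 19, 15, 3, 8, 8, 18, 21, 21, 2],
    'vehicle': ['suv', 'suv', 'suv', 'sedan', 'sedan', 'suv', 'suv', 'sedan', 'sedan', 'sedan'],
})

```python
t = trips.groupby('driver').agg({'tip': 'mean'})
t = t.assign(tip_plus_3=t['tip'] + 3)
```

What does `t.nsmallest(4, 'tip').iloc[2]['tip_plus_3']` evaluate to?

group by driver, mean of tip:
              tip
driver           
Eli     21.000000
Jon     12.000000
Kai     19.000000
Nora    13.666667
Pia     12.500000
Uma      8.000000
add column tip_plus_3 = t['tip'] + 3:
              tip  tip_plus_3
driver                       
Eli     21.000000   24.000000
Jon     12.000000   15.000000
Kai     19.000000   22.000000
Nora    13.666667   16.666667
Pia     12.500000   15.500000
Uma      8.000000   11.000000
take 4 rows with smallest tip:
              tip  tip_plus_3
driver                       
Uma      8.000000   11.000000
Jon     12.000000   15.000000
Pia     12.500000   15.500000
Nora    13.666667   16.666667
The value at position 2, column 'tip_plus_3' is 15.5.

15.5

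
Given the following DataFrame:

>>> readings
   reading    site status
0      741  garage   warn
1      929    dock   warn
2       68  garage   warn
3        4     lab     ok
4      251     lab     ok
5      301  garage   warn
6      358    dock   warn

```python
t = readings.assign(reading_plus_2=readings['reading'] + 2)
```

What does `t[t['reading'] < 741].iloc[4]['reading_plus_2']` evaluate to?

360

add column reading_plus_2 = readings['reading'] + 2:
   reading    site status  reading_plus_2
0      741  garage   warn             743
1      929    dock   warn             931
2       68  garage   warn              70
3        4     lab     ok               6
4      251     lab     ok             253
5      301  garage   warn             303
6      358    dock   warn             360
filter rows where reading < 741:
   reading    site status  reading_plus_2
2       68  garage   warn              70
3        4     lab     ok               6
4      251     lab     ok             253
5      301  garage   warn             303
6      358    dock   warn             360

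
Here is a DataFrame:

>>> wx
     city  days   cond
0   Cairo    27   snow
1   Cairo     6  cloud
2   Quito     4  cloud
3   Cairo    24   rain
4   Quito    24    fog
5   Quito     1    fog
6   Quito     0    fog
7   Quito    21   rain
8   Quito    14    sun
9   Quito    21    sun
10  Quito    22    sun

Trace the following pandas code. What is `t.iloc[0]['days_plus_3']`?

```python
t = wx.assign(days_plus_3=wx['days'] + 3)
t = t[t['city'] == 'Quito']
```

add column days_plus_3 = wx['days'] + 3:
     city  days   cond  days_plus_3
0   Cairo    27   snow           30
1   Cairo     6  cloud            9
2   Quito     4  cloud            7
3   Cairo    24   rain           27
4   Quito    24    fog           27
5   Quito     1    fog            4
6   Quito     0    fog            3
7   Quito    21   rain           24
8   Quito    14    sun           17
9   Quito    21    sun           24
10  Quito    22    sun           25
filter rows where city == 'Quito':
     city  days   cond  days_plus_3
2   Quito     4  cloud            7
4   Quito    24    fog           27
5   Quito     1    fog            4
6   Quito     0    fog            3
7   Quito    21   rain           24
8   Quito    14    sun           17
9   Quito    21    sun           24
10  Quito    22    sun           25
Reading off the value at position 0, column 'days_plus_3', we get 7.

7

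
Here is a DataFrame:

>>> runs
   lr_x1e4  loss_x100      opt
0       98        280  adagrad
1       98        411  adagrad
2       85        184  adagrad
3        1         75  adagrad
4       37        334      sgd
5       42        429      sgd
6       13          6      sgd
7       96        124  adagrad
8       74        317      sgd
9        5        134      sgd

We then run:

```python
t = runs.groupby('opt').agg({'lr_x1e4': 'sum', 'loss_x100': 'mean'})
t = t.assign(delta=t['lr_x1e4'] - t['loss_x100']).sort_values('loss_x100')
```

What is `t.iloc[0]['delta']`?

group by opt: sum(lr_x1e4), mean(loss_x100):
         lr_x1e4  loss_x100
opt                        
adagrad      378      214.8
sgd          171      244.0
add column delta = t['lr_x1e4'] - t['loss_x100']:
         lr_x1e4  loss_x100  delta
opt                               
adagrad      378      214.8  163.2
sgd          171      244.0  -73.0
sort by loss_x100:
         lr_x1e4  loss_x100  delta
opt                               
adagrad      378      214.8  163.2
sgd          171      244.0  -73.0
The value at position 0, column 'delta' is 163.2.

163.2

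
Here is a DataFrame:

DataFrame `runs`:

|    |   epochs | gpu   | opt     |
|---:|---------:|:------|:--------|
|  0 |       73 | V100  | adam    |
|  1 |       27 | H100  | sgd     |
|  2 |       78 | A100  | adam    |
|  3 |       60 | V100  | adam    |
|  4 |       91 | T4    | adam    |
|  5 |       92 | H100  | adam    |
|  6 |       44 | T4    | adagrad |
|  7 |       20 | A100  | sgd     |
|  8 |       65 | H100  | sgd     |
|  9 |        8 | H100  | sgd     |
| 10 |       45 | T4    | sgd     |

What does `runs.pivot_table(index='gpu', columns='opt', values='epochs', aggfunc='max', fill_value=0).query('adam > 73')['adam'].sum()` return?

pivot: rows=gpu, cols=opt, max(epochs):
opt   adagrad  adam  sgd
gpu                     
A100        0    78   20
H100        0    92   65
T4         44    91   45
V100        0    73    0
filter rows where adam > 73:
opt   adagrad  adam  sgd
gpu                     
A100        0    78   20
H100        0    92   65
T4         44    91   45
The sum of column 'adam' is 261.

261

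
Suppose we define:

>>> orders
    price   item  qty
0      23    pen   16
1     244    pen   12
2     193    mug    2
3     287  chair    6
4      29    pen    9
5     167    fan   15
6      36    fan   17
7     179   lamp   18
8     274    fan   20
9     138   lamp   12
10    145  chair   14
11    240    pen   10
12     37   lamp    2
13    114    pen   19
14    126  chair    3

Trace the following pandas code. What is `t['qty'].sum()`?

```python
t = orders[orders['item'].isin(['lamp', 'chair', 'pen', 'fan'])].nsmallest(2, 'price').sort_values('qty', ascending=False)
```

25

filter rows where item in ['lamp', 'chair', 'pen', 'fan']:
    price   item  qty
0      23    pen   16
1     244    pen   12
3     287  chair    6
4      29    pen    9
5     167    fan   15
6      36    fan   17
7     179   lamp   18
8     274    fan   20
9     138   lamp   12
10    145  chair   14
11    240    pen   10
12     37   lamp    2
13    114    pen   19
14    126  chair    3
take 2 rows with smallest price:
   price item  qty
0     23  pen   16
4     29  pen    9
sort by qty descending:
   price item  qty
0     23  pen   16
4     29  pen    9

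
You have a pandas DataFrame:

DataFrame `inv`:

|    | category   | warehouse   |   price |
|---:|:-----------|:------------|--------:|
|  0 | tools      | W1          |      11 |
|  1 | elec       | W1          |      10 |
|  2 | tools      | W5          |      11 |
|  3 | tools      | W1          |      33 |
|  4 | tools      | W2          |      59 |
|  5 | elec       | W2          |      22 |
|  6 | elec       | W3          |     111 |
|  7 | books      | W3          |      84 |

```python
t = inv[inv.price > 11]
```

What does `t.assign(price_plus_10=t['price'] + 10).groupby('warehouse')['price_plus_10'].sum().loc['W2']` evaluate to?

101

filter rows where price > 11:
  category warehouse  price
3    tools        W1     33
4    tools        W2     59
5     elec        W2     22
6     elec        W3    111
7    books        W3     84
add column price_plus_10 = t['price'] + 10:
  category warehouse  price  price_plus_10
3    tools        W1     33             43
4    tools        W2     59             69
5     elec        W2     22             32
6     elec        W3    111            121
7    books        W3     84             94
group by warehouse, sum of price_plus_10:
warehouse
W1     43
W2    101
W3    215
Name: price_plus_10, dtype: int64
Finally, value at index 'W2' = 101.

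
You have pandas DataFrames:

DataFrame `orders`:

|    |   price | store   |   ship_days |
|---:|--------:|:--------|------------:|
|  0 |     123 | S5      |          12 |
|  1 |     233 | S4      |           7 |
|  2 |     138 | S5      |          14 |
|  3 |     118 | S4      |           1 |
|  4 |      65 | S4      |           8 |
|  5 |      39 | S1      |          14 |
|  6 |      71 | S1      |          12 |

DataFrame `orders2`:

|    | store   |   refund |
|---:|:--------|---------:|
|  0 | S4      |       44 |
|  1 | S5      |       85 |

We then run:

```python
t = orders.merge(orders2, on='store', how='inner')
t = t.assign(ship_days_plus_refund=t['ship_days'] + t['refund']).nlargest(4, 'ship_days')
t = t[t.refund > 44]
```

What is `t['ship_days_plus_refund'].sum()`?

196

merge on 'store' (how='inner') → 5 rows:
   price store  ship_days  refund
0    123    S5         12      85
1    233    S4          7      44
2    138    S5         14      85
3    118    S4          1      44
4     65    S4          8      44
add column ship_days_plus_refund = t['ship_days'] + t['refund']:
   price store  ship_days  refund  ship_days_plus_refund
0    123    S5         12      85                     97
1    233    S4          7      44                     51
2    138    S5         14      85                     99
3    118    S4          1      44                     45
4     65    S4          8      44                     52
take 4 rows with largest ship_days:
   price store  ship_days  refund  ship_days_plus_refund
2    138    S5         14      85                     99
0    123    S5         12      85                     97
4     65    S4          8      44                     52
1    233    S4          7      44                     51
filter rows where refund > 44:
   price store  ship_days  refund  ship_days_plus_refund
2    138    S5         14      85                     99
0    123    S5         12      85                     97
Then the sum of column 'ship_days_plus_refund': 196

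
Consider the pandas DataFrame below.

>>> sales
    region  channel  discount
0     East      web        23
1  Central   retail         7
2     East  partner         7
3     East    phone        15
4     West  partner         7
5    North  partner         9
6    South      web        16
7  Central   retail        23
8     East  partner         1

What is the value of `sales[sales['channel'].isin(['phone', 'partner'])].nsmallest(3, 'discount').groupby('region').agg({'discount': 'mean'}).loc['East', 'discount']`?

4.0

filter rows where channel in ['phone', 'partner']:
  region  channel  discount
2   East  partner         7
3   East    phone        15
4   West  partner         7
5  North  partner         9
8   East  partner         1
take 3 rows with smallest discount:
  region  channel  discount
8   East  partner         1
2   East  partner         7
4   West  partner         7
group by region, mean of discount:
        discount
region          
East         4.0
West         7.0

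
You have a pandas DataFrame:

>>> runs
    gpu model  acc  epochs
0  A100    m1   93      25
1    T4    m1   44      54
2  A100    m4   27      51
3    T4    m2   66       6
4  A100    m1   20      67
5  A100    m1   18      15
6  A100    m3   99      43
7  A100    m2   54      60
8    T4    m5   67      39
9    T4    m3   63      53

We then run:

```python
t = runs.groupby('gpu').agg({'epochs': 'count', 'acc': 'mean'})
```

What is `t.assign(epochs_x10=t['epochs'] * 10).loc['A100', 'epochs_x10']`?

group by gpu: count(epochs), mean(acc):
      epochs        acc
gpu                    
A100       6  51.833333
T4         4  60.000000
add column epochs_x10 = t['epochs'] * 10:
      epochs        acc  epochs_x10
gpu                                
A100       6  51.833333          60
T4         4  60.000000          40
Hence 60.

60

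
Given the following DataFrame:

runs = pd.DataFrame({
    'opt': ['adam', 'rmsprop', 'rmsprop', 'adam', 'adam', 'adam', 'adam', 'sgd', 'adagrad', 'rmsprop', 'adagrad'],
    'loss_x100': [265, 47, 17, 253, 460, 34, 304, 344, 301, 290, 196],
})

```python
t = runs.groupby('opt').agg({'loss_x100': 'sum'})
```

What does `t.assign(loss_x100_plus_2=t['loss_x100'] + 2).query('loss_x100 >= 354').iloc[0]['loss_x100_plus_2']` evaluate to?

group by opt, sum of loss_x100:
         loss_x100
opt               
adagrad        497
adam          1316
rmsprop        354
sgd            344
add column loss_x100_plus_2 = t['loss_x100'] + 2:
         loss_x100  loss_x100_plus_2
opt                                 
adagrad        497               499
adam          1316              1318
rmsprop        354               356
sgd            344               346
filter rows where loss_x100 >= 354:
         loss_x100  loss_x100_plus_2
opt                                 
adagrad        497               499
adam          1316              1318
rmsprop        354               356

499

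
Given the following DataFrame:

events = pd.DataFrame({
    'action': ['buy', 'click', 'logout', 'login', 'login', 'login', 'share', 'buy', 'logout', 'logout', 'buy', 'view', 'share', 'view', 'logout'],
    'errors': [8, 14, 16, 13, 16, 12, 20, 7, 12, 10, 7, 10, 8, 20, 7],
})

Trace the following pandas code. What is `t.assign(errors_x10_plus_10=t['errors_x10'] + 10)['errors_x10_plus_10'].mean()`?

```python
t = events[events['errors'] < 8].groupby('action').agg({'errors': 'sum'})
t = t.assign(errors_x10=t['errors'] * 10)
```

115.0

filter rows where errors < 8:
    action  errors
7      buy       7
10     buy       7
14  logout       7
group by action, sum of errors:
        errors
action        
buy         14
logout       7
add column errors_x10 = t['errors'] * 10:
        errors  errors_x10
action                    
buy         14         140
logout       7          70
add column errors_x10_plus_10 = t['errors_x10'] + 10:
        errors  errors_x10  errors_x10_plus_10
action                                        
buy         14         140                 150
logout       7          70                  80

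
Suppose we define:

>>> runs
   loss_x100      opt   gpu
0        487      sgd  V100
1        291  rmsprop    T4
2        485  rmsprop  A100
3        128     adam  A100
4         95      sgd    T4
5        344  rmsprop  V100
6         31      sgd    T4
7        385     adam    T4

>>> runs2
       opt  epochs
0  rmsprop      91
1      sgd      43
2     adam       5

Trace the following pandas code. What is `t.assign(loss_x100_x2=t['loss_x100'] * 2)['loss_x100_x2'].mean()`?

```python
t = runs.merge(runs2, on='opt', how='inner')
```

merge on 'opt' (how='inner') → 8 rows:
   loss_x100      opt   gpu  epochs
0        487      sgd  V100      43
1        291  rmsprop    T4      91
2        485  rmsprop  A100      91
3        128     adam  A100       5
4         95      sgd    T4      43
5        344  rmsprop  V100      91
6         31      sgd    T4      43
7        385     adam    T4       5
add column loss_x100_x2 = t['loss_x100'] * 2:
   loss_x100      opt   gpu  epochs  loss_x100_x2
0        487      sgd  V100      43           974
1        291  rmsprop    T4      91           582
2        485  rmsprop  A100      91           970
3        128     adam  A100       5           256
4         95      sgd    T4      43           190
5        344  rmsprop  V100      91           688
6         31      sgd    T4      43            62
7        385     adam    T4       5           770
mean of column 'loss_x100_x2' → 561.5

561.5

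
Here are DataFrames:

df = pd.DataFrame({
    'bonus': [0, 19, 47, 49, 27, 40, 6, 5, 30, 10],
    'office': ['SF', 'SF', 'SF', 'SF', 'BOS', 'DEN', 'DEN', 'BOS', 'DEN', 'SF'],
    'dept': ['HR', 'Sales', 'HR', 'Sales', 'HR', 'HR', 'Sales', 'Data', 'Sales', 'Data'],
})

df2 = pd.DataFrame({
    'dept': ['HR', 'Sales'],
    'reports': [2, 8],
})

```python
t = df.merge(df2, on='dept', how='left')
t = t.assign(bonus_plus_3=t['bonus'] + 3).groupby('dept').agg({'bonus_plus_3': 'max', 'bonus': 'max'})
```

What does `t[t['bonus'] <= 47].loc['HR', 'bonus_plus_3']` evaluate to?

merge on 'dept' (how='left') → 10 rows:
   bonus office   dept  reports
0      0     SF     HR      2.0
1     19     SF  Sales      8.0
2     47     SF     HR      2.0
3     49     SF  Sales      8.0
4     27    BOS     HR      2.0
5     40    DEN     HR      2.0
6      6    DEN  Sales      8.0
7      5    BOS   Data      NaN
8     30    DEN  Sales      8.0
9     10     SF   Data      NaN
add column bonus_plus_3 = t['bonus'] + 3:
   bonus office   dept  reports  bonus_plus_3
0      0     SF     HR      2.0             3
1     19     SF  Sales      8.0            22
2     47     SF     HR      2.0            50
3     49     SF  Sales      8.0            52
4     27    BOS     HR      2.0            30
5     40    DEN     HR      2.0            43
6      6    DEN  Sales      8.0             9
7      5    BOS   Data      NaN             8
8     30    DEN  Sales      8.0            33
9     10     SF   Data      NaN            13
group by dept: max(bonus_plus_3), max(bonus):
       bonus_plus_3  bonus
dept                      
Data             13     10
HR               50     47
Sales            52     49
filter rows where bonus <= 47:
      bonus_plus_3  bonus
dept                     
Data            13     10
HR              50     47

50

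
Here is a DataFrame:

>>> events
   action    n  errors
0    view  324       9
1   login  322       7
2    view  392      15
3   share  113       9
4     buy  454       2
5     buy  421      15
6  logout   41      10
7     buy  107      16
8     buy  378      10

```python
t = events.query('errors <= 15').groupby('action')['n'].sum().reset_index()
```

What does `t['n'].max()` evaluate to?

filter rows where errors <= 15:
   action    n  errors
0    view  324       9
1   login  322       7
2    view  392      15
3   share  113       9
4     buy  454       2
5     buy  421      15
6  logout   41      10
8     buy  378      10
group by action, sum of n:
action
buy       1253
login      322
logout      41
share      113
view       716
Name: n, dtype: int64
reset_index():
   action     n
0     buy  1253
1   login   322
2  logout    41
3   share   113
4    view   716
Then the max of column 'n': 1253

1253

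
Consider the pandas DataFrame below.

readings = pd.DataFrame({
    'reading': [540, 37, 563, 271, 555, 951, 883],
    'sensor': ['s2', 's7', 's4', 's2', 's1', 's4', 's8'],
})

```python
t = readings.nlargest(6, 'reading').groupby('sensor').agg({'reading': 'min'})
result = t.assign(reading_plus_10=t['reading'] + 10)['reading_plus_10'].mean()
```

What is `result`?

take 6 rows with largest reading:
   reading sensor
5      951     s4
6      883     s8
2      563     s4
4      555     s1
0      540     s2
3      271     s2
group by sensor, min of reading:
        reading
sensor         
s1          555
s2          271
s4          563
s8          883
add column reading_plus_10 = t['reading'] + 10:
        reading  reading_plus_10
sensor                          
s1          555              565
s2          271              281
s4          563              573
s8          883              893

578.0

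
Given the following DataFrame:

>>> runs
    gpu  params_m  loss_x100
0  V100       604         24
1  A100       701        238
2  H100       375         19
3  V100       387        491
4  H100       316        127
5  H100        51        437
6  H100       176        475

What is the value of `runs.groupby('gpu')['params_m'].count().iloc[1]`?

group by gpu, count of params_m:
gpu
A100    1
H100    4
V100    2
Name: params_m, dtype: int64
Taking the value at position 1 gives 4.

4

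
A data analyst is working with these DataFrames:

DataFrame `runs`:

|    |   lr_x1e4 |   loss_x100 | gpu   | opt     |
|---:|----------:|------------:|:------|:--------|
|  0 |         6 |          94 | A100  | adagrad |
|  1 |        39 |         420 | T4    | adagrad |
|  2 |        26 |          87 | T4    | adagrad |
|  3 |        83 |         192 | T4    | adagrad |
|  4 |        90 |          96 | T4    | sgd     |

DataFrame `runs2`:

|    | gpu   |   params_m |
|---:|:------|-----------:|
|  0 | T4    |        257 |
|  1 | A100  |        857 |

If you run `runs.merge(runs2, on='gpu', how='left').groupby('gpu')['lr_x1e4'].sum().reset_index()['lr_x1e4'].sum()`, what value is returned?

244

merge on 'gpu' (how='left') → 5 rows:
   lr_x1e4  loss_x100   gpu      opt  params_m
0        6         94  A100  adagrad       857
1       39        420    T4  adagrad       257
2       26         87    T4  adagrad       257
3       83        192    T4  adagrad       257
4       90         96    T4      sgd       257
group by gpu, sum of lr_x1e4:
gpu
A100      6
T4      238
Name: lr_x1e4, dtype: int64
reset_index():
    gpu  lr_x1e4
0  A100        6
1    T4      238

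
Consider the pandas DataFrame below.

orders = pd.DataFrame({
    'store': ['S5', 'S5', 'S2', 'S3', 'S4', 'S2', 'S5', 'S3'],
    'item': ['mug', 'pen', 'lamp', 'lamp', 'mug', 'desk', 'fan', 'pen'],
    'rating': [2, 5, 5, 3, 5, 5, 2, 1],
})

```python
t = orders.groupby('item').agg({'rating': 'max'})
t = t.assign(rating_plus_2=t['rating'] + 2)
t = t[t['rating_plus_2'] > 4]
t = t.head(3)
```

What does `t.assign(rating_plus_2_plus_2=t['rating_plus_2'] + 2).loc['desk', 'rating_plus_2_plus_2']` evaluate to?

group by item, max of rating:
      rating
item        
desk       5
fan        2
lamp       5
mug        5
pen        5
add column rating_plus_2 = t['rating'] + 2:
      rating  rating_plus_2
item                       
desk       5              7
fan        2              4
lamp       5              7
mug        5              7
pen        5              7
filter rows where rating_plus_2 > 4:
      rating  rating_plus_2
item                       
desk       5              7
lamp       5              7
mug        5              7
pen        5              7
take first 3 rows:
      rating  rating_plus_2
item                       
desk       5              7
lamp       5              7
mug        5              7
add column rating_plus_2_plus_2 = t['rating_plus_2'] + 2:
      rating  rating_plus_2  rating_plus_2_plus_2
item                                             
desk       5              7                     9
lamp       5              7                     9
mug        5              7                     9

9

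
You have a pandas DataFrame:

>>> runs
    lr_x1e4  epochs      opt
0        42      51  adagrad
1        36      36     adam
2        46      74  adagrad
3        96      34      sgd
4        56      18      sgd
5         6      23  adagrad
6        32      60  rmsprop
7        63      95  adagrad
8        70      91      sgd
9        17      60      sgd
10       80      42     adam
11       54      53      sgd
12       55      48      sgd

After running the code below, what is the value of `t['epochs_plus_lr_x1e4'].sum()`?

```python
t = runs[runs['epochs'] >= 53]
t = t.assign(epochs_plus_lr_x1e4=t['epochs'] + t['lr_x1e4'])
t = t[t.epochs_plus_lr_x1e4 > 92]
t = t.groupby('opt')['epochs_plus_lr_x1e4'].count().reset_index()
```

filter rows where epochs >= 53:
    lr_x1e4  epochs      opt
2        46      74  adagrad
6        32      60  rmsprop
7        63      95  adagrad
8        70      91      sgd
9        17      60      sgd
11       54      53      sgd
add column epochs_plus_lr_x1e4 = t['epochs'] + t['lr_x1e4']:
    lr_x1e4  epochs      opt  epochs_plus_lr_x1e4
2        46      74  adagrad                  120
6        32      60  rmsprop                   92
7        63      95  adagrad                  158
8        70      91      sgd                  161
9        17      60      sgd                   77
11       54      53      sgd                  107
filter rows where epochs_plus_lr_x1e4 > 92:
    lr_x1e4  epochs      opt  epochs_plus_lr_x1e4
2        46      74  adagrad                  120
7        63      95  adagrad                  158
8        70      91      sgd                  161
11       54      53      sgd                  107
group by opt, count of epochs_plus_lr_x1e4:
opt
adagrad    2
sgd        2
Name: epochs_plus_lr_x1e4, dtype: int64
reset_index():
       opt  epochs_plus_lr_x1e4
0  adagrad                    2
1      sgd                    2
The sum of column 'epochs_plus_lr_x1e4' is 4.

4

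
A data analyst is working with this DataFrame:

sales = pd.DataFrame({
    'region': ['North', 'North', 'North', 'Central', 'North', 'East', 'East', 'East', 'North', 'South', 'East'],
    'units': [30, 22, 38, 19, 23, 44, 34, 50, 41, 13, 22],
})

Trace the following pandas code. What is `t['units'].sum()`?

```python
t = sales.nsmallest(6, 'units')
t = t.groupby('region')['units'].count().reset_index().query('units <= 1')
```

take 6 rows with smallest units:
     region  units
9     South     13
3   Central     19
1     North     22
10     East     22
4     North     23
0     North     30
group by region, count of units:
region
Central    1
East       1
North      3
South      1
Name: units, dtype: int64
reset_index():
    region  units
0  Central      1
1     East      1
2    North      3
3    South      1
filter rows where units <= 1:
    region  units
0  Central      1
1     East      1
3    South      1

3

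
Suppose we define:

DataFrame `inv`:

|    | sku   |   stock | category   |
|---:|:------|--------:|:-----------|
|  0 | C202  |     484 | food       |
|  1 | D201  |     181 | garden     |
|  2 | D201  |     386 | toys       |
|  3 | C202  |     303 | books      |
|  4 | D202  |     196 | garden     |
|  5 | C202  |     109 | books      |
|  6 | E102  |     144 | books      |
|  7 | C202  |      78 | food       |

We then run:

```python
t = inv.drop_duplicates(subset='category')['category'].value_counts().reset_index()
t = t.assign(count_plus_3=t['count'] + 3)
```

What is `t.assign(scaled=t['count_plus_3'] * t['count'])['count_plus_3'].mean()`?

4.0

drop duplicate category (keep=first):
    sku  stock category
0  C202    484     food
1  D201    181   garden
2  D201    386     toys
3  C202    303    books
value_counts of category:
category
food      1
garden    1
toys      1
books     1
Name: count, dtype: int64
reset_index():
  category  count
0     food      1
1   garden      1
2     toys      1
3    books      1
add column count_plus_3 = t['count'] + 3:
  category  count  count_plus_3
0     food      1             4
1   garden      1             4
2     toys      1             4
3    books      1             4
add column scaled = t['count_plus_3'] * t['count']:
  category  count  count_plus_3  scaled
0     food      1             4       4
1   garden      1             4       4
2     toys      1             4       4
3    books      1             4       4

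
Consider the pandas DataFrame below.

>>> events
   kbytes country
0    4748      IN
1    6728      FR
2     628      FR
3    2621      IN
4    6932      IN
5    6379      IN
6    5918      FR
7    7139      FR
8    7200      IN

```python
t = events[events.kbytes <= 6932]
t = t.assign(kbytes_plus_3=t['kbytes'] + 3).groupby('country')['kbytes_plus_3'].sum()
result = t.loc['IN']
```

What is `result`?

filter rows where kbytes <= 6932:
   kbytes country
0    4748      IN
1    6728      FR
2     628      FR
3    2621      IN
4    6932      IN
5    6379      IN
6    5918      FR
add column kbytes_plus_3 = t['kbytes'] + 3:
   kbytes country  kbytes_plus_3
0    4748      IN           4751
1    6728      FR           6731
2     628      FR            631
3    2621      IN           2624
4    6932      IN           6935
5    6379      IN           6382
6    5918      FR           5921
group by country, sum of kbytes_plus_3:
country
FR    13283
IN    20692
Name: kbytes_plus_3, dtype: int64
value at index 'IN' → 20692

20692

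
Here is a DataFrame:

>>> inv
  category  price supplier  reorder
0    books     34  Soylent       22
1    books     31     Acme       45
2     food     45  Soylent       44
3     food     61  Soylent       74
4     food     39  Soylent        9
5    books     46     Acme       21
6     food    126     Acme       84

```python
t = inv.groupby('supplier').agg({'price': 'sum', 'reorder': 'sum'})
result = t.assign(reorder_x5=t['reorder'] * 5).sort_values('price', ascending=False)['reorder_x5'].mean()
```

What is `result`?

747.5

group by supplier: sum(price), sum(reorder):
          price  reorder
supplier                
Acme        203      150
Soylent     179      149
add column reorder_x5 = t['reorder'] * 5:
          price  reorder  reorder_x5
supplier                            
Acme        203      150         750
Soylent     179      149         745
sort by price descending:
          price  reorder  reorder_x5
supplier                            
Acme        203      150         750
Soylent     179      149         745
mean of column 'reorder_x5' → 747.5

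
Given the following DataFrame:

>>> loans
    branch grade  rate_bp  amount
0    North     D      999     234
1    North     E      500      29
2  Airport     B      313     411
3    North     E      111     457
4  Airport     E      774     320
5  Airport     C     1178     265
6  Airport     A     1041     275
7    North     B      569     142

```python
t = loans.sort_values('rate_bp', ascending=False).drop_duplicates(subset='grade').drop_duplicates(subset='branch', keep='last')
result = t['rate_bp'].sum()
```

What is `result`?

sort by rate_bp descending:
    branch grade  rate_bp  amount
5  Airport     C     1178     265
6  Airport     A     1041     275
0    North     D      999     234
4  Airport     E      774     320
7    North     B      569     142
1    North     E      500      29
2  Airport     B      313     411
3    North     E      111     457
drop duplicate grade (keep=first):
    branch grade  rate_bp  amount
5  Airport     C     1178     265
6  Airport     A     1041     275
0    North     D      999     234
4  Airport     E      774     320
7    North     B      569     142
drop duplicate branch (keep=last):
    branch grade  rate_bp  amount
4  Airport     E      774     320
7    North     B      569     142

1343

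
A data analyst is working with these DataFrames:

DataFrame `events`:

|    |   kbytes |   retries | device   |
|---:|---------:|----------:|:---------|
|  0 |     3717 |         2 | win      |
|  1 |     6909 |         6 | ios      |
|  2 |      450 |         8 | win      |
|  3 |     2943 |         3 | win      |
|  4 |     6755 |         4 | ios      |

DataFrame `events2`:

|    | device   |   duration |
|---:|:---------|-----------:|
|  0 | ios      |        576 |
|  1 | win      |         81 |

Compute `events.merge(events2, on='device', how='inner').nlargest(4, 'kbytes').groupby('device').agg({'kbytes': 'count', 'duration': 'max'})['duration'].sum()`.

merge on 'device' (how='inner') → 5 rows:
   kbytes  retries device  duration
0    3717        2    win        81
1    6909        6    ios       576
2     450        8    win        81
3    2943        3    win        81
4    6755        4    ios       576
take 4 rows with largest kbytes:
   kbytes  retries device  duration
1    6909        6    ios       576
4    6755        4    ios       576
0    3717        2    win        81
3    2943        3    win        81
group by device: count(kbytes), max(duration):
        kbytes  duration
device                  
ios          2       576
win          2        81
Hence 657.

657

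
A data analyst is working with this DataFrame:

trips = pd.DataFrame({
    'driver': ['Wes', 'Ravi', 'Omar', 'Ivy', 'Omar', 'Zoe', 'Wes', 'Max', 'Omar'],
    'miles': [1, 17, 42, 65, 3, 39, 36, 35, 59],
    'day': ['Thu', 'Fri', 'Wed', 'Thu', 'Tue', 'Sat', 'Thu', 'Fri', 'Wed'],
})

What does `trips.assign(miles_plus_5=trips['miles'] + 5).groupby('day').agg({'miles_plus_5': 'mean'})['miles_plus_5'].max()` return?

55.5

add column miles_plus_5 = trips['miles'] + 5:
  driver  miles  day  miles_plus_5
0    Wes      1  Thu             6
1   Ravi     17  Fri            22
2   Omar     42  Wed            47
3    Ivy     65  Thu            70
4   Omar      3  Tue             8
5    Zoe     39  Sat            44
6    Wes     36  Thu            41
7    Max     35  Fri            40
8   Omar     59  Wed            64
group by day, mean of miles_plus_5:
     miles_plus_5
day              
Fri          31.0
Sat          44.0
Thu          39.0
Tue           8.0
Wed          55.5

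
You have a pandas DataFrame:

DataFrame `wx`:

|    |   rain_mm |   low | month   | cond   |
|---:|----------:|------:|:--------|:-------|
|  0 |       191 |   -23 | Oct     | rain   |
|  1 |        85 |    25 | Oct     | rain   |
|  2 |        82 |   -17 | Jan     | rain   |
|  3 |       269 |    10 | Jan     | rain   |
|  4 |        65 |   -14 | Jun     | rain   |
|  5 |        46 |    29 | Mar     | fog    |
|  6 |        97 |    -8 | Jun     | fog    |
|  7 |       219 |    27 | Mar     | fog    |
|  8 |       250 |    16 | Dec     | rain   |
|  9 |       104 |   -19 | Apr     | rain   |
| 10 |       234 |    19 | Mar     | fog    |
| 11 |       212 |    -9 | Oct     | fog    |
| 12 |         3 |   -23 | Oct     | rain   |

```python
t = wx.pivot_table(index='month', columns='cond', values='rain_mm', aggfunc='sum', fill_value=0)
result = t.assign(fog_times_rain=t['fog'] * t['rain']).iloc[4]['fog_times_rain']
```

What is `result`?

0

pivot: rows=month, cols=cond, sum(rain_mm):
cond   fog  rain
month           
Apr      0   104
Dec      0   250
Jan      0   351
Jun     97    65
Mar    499     0
Oct    212   279
add column fog_times_rain = t['fog'] * t['rain']:
cond   fog  rain  fog_times_rain
month                           
Apr      0   104               0
Dec      0   250               0
Jan      0   351               0
Jun     97    65            6305
Mar    499     0               0
Oct    212   279           59148
The value at position 4, column 'fog_times_rain' is 0.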